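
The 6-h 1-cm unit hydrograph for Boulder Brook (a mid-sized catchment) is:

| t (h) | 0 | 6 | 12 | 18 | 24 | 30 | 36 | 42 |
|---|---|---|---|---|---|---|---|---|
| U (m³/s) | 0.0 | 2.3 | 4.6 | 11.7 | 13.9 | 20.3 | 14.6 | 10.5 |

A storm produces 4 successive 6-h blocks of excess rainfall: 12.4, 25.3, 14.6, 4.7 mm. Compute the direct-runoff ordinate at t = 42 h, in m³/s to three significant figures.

Q ≈ 86.1 m³/s

By discrete convolution, Q_j = Σ (P_i / 10 mm) · U_{j−i}.
At t = 42 h (j=7): Q = (12.4/10)·10.5 + (25.3/10)·14.6 + (14.6/10)·20.3 + (4.7/10)·13.9 = 86.1 m³/s.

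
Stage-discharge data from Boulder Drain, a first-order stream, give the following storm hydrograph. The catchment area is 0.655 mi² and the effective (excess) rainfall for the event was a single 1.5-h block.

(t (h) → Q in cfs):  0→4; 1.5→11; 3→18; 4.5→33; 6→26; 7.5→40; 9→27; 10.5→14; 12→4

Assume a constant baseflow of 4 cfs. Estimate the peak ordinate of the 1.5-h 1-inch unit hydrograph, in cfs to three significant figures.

U_p ≈ 71.9 cfs

Direct runoff: 0.0, 7.0, 14.0, 29.0, 22.0, 36.0, 23.0, 10.0, 0.0 cfs; ΣQ_DR = 141.0 cfs, peak = 36.0 cfs.
Runoff depth d = ΣQ_DR·Δt / A = 141.0 × 5400 / (0.655 mi²) = 0.5004 in.
The 1-inch UH is the DRH scaled by (1 in)/d, so U_p = 36.0 × 1/0.5004 = 71.9 cfs.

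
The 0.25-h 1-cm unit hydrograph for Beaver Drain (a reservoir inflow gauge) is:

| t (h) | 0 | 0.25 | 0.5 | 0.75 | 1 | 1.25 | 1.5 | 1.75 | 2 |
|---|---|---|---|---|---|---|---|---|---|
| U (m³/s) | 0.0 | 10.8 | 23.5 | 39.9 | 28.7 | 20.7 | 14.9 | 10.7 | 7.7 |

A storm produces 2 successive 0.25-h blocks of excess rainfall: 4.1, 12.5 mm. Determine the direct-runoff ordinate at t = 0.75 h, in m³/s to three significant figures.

Q ≈ 45.7 m³/s

By discrete convolution, Q_j = Σ (P_i / 10 mm) · U_{j−i}.
At t = 0.75 h (j=3): Q = (4.1/10)·39.9 + (12.5/10)·23.5 = 45.7 m³/s.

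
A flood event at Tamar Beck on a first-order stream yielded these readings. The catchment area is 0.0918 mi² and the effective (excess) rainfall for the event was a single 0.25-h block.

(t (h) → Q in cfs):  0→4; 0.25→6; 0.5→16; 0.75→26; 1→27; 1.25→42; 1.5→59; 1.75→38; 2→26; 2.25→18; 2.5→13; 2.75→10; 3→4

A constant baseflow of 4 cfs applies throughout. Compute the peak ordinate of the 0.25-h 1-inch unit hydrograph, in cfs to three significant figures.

U_p ≈ 55.0 cfs

Direct runoff: 0.0, 2.0, 12.0, 22.0, 23.0, 38.0, 55.0, 34.0, 22.0, 14.0, 9.0, 6.0, 0.0 cfs; ΣQ_DR = 237.0 cfs, peak = 55.0 cfs.
Runoff depth d = ΣQ_DR·Δt / A = 237.0 × 900 / (0.0918 mi²) = 1.000 in.
The 1-inch UH is the DRH scaled by (1 in)/d, so U_p = 55.0 × 1/1.000 = 55.0 cfs.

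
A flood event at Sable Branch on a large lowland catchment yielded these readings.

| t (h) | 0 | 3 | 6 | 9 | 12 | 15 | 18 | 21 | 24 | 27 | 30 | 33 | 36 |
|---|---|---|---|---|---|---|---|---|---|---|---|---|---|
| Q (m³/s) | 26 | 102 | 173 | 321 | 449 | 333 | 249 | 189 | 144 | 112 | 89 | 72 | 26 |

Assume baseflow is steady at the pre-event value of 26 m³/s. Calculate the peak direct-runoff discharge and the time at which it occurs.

Subtracting baseflow gives direct-runoff ordinates: 0.0, 76.0, 147.0, 295.0, 423.0, 307.0, 223.0, 163.0, 118.0, 86.0, 63.0, 46.0, 0.0 m³/s.
The maximum is 423.0 m³/s, occurring at the reading for t = 12 h.

Q_p = 423.0 m³/s at t = 12 h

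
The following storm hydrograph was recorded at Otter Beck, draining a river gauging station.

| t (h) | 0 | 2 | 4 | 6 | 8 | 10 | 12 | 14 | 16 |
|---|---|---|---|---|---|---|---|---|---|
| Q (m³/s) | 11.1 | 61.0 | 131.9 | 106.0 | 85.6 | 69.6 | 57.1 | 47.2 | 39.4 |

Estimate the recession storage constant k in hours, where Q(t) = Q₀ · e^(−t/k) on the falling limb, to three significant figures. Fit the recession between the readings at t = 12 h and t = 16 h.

k ≈ 10.8 h

On the falling limb, Q drops from 57.1 to 39.4 m³/s between t = 12 h and t = 16 h (Δt = 4 h).
k = −Δt / ln(Q₂/Q₁) = −4 / ln(39.4/57.1) = 10.8 h.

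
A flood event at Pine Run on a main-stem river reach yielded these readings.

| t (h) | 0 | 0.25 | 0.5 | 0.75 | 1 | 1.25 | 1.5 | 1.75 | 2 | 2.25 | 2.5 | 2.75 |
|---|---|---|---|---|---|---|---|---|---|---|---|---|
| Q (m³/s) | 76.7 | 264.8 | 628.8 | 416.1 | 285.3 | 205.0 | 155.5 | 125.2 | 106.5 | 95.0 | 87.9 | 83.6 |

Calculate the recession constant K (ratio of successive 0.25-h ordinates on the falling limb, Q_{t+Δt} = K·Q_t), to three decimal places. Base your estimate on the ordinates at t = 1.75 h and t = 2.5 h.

K ≈ 0.889

Using the recession-limb readings at t = 1.75 h and t = 2.5 h: Q falls from 125.2 to 87.9 m³/s over 3 intervals.
K = (Q₂/Q₁)^(1/3) = (87.9/125.2)^(1/3) = 0.889.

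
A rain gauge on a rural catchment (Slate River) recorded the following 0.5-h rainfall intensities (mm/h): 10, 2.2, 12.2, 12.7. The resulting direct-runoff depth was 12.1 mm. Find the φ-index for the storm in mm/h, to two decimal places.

Only the 3 blocks with intensity above φ contribute runoff: 10, 12.2, 12.7 mm/h.
Σ(I−φ)·Δt = d  ⇒  (10+12.2+12.7 − 3φ)·0.5 = 12.1
φ = (34.90 − 12.1/0.5) / 3 = 3.57 mm/h.

φ ≈ 3.57 mm/h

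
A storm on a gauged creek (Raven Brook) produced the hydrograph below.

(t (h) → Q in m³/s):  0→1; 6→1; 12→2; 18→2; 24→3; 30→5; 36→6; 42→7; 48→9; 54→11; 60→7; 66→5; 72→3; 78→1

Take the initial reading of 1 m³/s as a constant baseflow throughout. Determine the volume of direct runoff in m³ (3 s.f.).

Direct-runoff ordinates (Q − Q_b): 0.0, 0.0, 1.0, 1.0, 2.0, 4.0, 5.0, 6.0, 8.0, 10.0, 6.0, 4.0, 2.0, 0.0 m³/s.
ΣQ_DR = 49.00 m³/s.
With Δt = 6 h = 21600 s, V = ΣQ_DR · Δt = 49.00 × 21600 = 1.06 × 10^6 m³.

V ≈ 1.06 × 10^6 m³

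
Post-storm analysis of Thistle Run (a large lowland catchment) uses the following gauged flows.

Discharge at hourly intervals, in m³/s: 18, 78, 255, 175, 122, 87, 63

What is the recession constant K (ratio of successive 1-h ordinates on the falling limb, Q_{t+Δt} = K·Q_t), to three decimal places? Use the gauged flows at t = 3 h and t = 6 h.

K ≈ 0.711

Using the recession-limb readings at t = 3 h and t = 6 h: Q falls from 175 to 63 m³/s over 3 intervals.
K = (Q₂/Q₁)^(1/3) = (63/175)^(1/3) = 0.711.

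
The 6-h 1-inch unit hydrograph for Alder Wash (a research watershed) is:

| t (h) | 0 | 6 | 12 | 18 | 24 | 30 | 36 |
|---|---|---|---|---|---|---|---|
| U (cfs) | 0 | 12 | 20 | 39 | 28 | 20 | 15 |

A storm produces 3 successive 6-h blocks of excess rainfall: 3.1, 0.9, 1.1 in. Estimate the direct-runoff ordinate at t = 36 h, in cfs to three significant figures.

By discrete convolution, Q_j = Σ (P_i / 1 in) · U_{j−i}.
At t = 36 h (j=6): Q = (3.1/1)·15 + (0.9/1)·20 + (1.1/1)·28 = 95.3 cfs.

Q ≈ 95.3 cfs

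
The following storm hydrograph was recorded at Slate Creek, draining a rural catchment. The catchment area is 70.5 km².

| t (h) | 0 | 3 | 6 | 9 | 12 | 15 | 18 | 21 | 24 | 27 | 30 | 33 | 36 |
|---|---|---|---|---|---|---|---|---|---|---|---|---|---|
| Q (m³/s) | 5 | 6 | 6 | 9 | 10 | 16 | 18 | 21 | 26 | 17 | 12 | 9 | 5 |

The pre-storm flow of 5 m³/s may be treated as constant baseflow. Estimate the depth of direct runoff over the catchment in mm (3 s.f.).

Direct runoff: 0.0, 1.0, 1.0, 4.0, 5.0, 11.0, 13.0, 16.0, 21.0, 12.0, 7.0, 4.0, 0.0 m³/s; ΣQ_DR = 95.00 m³/s.
V = ΣQ_DR · Δt = 95.00 × 10800 s = 1.026 × 10^6 m³.
Over A = 70.5 km², depth = V / A = 14.6 mm.

d ≈ 14.6 mm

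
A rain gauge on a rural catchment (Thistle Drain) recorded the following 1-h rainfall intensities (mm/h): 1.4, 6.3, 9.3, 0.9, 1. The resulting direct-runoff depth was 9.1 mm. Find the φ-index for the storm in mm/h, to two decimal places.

Only the 2 blocks with intensity above φ contribute runoff: 6.3, 9.3 mm/h.
Σ(I−φ)·Δt = d  ⇒  (6.3+9.3 − 2φ)·1 = 9.1
φ = (15.60 − 9.1/1) / 2 = 3.25 mm/h.

φ ≈ 3.25 mm/h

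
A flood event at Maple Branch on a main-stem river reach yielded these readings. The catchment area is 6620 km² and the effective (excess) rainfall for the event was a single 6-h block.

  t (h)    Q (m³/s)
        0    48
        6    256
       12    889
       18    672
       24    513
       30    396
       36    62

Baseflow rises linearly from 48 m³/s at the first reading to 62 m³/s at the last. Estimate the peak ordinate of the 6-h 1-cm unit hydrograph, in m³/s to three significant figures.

Direct runoff: 0.00, 205.67, 836.33, 617.00, 455.67, 336.33, 0.00 m³/s; ΣQ_DR = 2451 m³/s, peak = 836.33 m³/s.
Runoff depth d = ΣQ_DR·Δt / A = 2451 × 21600 / (6620 km²) = 7.997 mm.
The 1-cm UH is the DRH scaled by (10 mm)/d, so U_p = 836.33 × 10/7.997 = 1050 m³/s.

U_p ≈ 1050 m³/s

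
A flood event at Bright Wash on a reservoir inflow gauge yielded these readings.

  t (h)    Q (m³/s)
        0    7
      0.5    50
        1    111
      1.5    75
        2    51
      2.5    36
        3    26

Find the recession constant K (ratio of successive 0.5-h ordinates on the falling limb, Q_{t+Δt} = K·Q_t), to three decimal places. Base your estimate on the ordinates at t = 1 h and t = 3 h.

K ≈ 0.696

Using the recession-limb readings at t = 1 h and t = 3 h: Q falls from 111 to 26 m³/s over 4 intervals.
K = (Q₂/Q₁)^(1/4) = (26/111)^(1/4) = 0.696.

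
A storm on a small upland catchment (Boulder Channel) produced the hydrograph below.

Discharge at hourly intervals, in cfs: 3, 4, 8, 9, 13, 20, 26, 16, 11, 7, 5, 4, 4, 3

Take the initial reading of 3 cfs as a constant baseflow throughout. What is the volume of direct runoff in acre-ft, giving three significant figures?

Direct-runoff ordinates (Q − Q_b): 0.0, 1.0, 5.0, 6.0, 10.0, 17.0, 23.0, 13.0, 8.0, 4.0, 2.0, 1.0, 1.0, 0.0 cfs.
ΣQ_DR = 91.00 cfs.
With Δt = 1 h = 3600 s, V = ΣQ_DR · Δt = 91.00 × 3600 = 3.28 × 10^5 ft³ = 7.52 acre-ft.

V ≈ 7.52 acre-ft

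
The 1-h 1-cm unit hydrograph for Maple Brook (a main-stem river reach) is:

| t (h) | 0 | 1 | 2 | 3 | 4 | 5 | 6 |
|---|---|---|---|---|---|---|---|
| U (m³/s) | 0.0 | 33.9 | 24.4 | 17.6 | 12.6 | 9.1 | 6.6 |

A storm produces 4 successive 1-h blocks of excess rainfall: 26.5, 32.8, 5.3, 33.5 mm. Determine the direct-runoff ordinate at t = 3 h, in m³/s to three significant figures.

Q ≈ 145 m³/s

By discrete convolution, Q_j = Σ (P_i / 10 mm) · U_{j−i}.
At t = 3 h (j=3): Q = (26.5/10)·17.6 + (32.8/10)·24.4 + (5.3/10)·33.9 + (33.5/10)·0.0 = 145 m³/s.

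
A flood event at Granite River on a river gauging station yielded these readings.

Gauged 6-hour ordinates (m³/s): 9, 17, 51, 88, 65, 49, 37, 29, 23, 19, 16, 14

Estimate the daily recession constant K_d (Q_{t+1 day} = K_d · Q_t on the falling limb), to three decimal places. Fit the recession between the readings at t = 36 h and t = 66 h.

K_d ≈ 0.460

Between t = 36 h and t = 66 h the flow falls from 37 to 14 m³/s over 5×6 h = 30 h.
Per-interval ratio K = (14/37)^(1/5) = 0.8234; K_d = K^(24/6) = 0.460.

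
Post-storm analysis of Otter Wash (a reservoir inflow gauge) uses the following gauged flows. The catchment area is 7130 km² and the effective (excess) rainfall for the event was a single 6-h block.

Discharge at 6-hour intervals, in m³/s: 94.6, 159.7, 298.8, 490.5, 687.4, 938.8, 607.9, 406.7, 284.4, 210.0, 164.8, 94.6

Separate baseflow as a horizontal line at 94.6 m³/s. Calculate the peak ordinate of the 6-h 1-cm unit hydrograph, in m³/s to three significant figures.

U_p ≈ 844 m³/s

Direct runoff: 0.0, 65.1, 204.2, 395.9, 592.8, 844.2, 513.3, 312.1, 189.8, 115.4, 70.2, 0.0 m³/s; ΣQ_DR = 3303 m³/s, peak = 844.2 m³/s.
Runoff depth d = ΣQ_DR·Δt / A = 3303 × 21600 / (7130 km²) = 10.01 mm.
The 1-cm UH is the DRH scaled by (10 mm)/d, so U_p = 844.2 × 10/10.01 = 844 m³/s.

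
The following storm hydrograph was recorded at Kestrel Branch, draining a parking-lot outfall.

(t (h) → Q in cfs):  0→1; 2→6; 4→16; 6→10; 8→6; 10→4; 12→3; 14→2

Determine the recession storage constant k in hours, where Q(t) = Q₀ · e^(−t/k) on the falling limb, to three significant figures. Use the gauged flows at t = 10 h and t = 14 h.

On the falling limb, Q drops from 4 to 2 cfs between t = 10 h and t = 14 h (Δt = 4 h).
k = −Δt / ln(Q₂/Q₁) = −4 / ln(2/4) = 5.77 h.

k ≈ 5.77 h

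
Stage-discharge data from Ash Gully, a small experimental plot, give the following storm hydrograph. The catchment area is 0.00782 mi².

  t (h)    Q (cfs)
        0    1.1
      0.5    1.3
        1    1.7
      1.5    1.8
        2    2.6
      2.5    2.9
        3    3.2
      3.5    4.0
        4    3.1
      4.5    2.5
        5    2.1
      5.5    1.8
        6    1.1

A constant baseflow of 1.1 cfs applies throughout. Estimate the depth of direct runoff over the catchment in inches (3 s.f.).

Direct runoff: 0.0, 0.2, 0.6, 0.7, 1.5, 1.8, 2.1, 2.9, 2.0, 1.4, 1.0, 0.7, 0.0 cfs; ΣQ_DR = 14.90 cfs.
V = ΣQ_DR · Δt = 14.90 × 1800 s = 26820 ft³.
Over A = 0.00782 mi², depth = V / A = 1.48 in.

d ≈ 1.48 in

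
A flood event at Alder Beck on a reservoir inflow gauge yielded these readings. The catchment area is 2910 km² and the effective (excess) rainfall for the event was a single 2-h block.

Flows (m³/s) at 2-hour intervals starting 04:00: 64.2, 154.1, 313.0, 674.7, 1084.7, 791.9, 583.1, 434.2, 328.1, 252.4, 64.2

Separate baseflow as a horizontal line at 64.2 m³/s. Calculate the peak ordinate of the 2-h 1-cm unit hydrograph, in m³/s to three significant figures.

Direct runoff: 0.0, 89.9, 248.8, 610.5, 1020.5, 727.7, 518.9, 370.0, 263.9, 188.2, 0.0 m³/s; ΣQ_DR = 4038 m³/s, peak = 1020.5 m³/s.
Runoff depth d = ΣQ_DR·Δt / A = 4038 × 7200 / (2910 km²) = 9.992 mm.
The 1-cm UH is the DRH scaled by (10 mm)/d, so U_p = 1020.5 × 10/9.992 = 1020 m³/s.

U_p ≈ 1020 m³/s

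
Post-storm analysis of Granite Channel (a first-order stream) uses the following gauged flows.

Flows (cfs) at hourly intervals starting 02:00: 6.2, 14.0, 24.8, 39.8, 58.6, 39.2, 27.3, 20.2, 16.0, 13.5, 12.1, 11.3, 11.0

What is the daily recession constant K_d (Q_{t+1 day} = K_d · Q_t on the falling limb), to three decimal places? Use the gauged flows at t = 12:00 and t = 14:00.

K_d ≈ 0.319

Between t = 12:00 and t = 14:00 the flow falls from 12.1 to 11.0 cfs over 2×1 h = 2 h.
Per-interval ratio K = (11.0/12.1)^(1/2) = 0.9535; K_d = K^(24/1) = 0.319.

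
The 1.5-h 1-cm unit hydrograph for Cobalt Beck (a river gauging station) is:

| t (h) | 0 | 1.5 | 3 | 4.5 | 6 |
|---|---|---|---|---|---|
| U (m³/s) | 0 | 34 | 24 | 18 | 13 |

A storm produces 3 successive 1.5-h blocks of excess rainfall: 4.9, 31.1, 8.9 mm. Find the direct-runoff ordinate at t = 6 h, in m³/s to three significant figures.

Q ≈ 83.7 m³/s

By discrete convolution, Q_j = Σ (P_i / 10 mm) · U_{j−i}.
At t = 6 h (j=4): Q = (4.9/10)·13 + (31.1/10)·18 + (8.9/10)·24 = 83.7 m³/s.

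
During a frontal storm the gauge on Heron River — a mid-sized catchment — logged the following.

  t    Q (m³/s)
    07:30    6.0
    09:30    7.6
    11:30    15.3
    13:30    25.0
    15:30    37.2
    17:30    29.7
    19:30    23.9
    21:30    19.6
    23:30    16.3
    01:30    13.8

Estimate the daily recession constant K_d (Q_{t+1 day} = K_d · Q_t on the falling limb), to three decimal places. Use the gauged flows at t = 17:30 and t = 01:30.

Between t = 17:30 and t = 01:30 the flow falls from 29.7 to 13.8 m³/s over 4×2 h = 8 h.
Per-interval ratio K = (13.8/29.7)^(1/4) = 0.8256; K_d = K^(24/2) = 0.100.

K_d ≈ 0.100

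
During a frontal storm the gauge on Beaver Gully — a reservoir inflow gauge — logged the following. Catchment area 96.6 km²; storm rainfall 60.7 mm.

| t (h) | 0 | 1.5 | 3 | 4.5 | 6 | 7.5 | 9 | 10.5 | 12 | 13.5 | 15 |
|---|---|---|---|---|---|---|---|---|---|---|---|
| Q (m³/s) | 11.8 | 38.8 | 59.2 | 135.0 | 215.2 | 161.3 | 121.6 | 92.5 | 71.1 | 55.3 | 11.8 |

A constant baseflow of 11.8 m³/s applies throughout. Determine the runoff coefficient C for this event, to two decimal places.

ΣQ_DR = 843.8 m³/s; V = ΣQ_DR·Δt = 4.557 × 10^6 m³.
Runoff depth d = V / A = 47.17 mm.
C = d / P = 47.17 / 60.7 = 0.78.

C ≈ 0.78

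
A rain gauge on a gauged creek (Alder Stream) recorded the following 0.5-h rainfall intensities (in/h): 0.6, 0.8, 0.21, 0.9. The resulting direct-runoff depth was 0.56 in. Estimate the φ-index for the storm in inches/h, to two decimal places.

φ ≈ 0.39 in/h

Only the 3 blocks with intensity above φ contribute runoff: 0.6, 0.8, 0.9 in/h.
Σ(I−φ)·Δt = d  ⇒  (0.6+0.8+0.9 − 3φ)·0.5 = 0.56
φ = (2.300 − 0.56/0.5) / 3 = 0.39 in/h.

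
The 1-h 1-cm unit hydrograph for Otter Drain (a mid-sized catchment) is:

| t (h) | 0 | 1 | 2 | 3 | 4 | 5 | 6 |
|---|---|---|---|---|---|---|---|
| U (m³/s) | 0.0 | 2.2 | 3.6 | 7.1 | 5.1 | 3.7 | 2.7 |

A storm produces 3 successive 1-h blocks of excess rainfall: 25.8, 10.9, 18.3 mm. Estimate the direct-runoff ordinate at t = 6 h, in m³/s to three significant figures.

Q ≈ 20.3 m³/s

By discrete convolution, Q_j = Σ (P_i / 10 mm) · U_{j−i}.
At t = 6 h (j=6): Q = (25.8/10)·2.7 + (10.9/10)·3.7 + (18.3/10)·5.1 = 20.3 m³/s.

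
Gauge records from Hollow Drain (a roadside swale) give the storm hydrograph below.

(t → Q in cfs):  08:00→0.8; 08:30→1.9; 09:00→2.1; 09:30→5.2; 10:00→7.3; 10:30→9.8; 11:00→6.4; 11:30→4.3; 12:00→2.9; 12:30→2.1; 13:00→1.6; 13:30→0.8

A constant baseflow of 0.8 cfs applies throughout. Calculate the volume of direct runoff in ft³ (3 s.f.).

V ≈ 64100 ft³

Direct-runoff ordinates (Q − Q_b): 0.0, 1.1, 1.3, 4.4, 6.5, 9.0, 5.6, 3.5, 2.1, 1.3, 0.8, 0.0 cfs.
ΣQ_DR = 35.60 cfs.
With Δt = 0.5 h = 1800 s, V = ΣQ_DR · Δt = 35.60 × 1800 = 64100 ft³.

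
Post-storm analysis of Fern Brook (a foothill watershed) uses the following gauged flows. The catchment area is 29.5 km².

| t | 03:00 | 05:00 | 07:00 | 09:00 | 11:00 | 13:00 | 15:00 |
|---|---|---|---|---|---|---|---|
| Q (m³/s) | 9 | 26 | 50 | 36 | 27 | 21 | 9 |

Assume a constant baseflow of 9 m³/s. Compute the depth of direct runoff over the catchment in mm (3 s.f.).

d ≈ 28.1 mm

Direct runoff: 0.0, 17.0, 41.0, 27.0, 18.0, 12.0, 0.0 m³/s; ΣQ_DR = 115.0 m³/s.
V = ΣQ_DR · Δt = 115.0 × 7200 s = 8.280 × 10^5 m³.
Over A = 29.5 km², depth = V / A = 28.1 mm.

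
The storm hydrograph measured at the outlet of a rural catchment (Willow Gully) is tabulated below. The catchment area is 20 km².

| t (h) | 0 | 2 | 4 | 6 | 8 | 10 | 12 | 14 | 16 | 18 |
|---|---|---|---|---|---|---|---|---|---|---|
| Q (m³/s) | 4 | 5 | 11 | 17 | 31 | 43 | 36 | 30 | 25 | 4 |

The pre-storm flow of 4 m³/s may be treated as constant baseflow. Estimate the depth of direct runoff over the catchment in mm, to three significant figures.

Direct runoff: 0.0, 1.0, 7.0, 13.0, 27.0, 39.0, 32.0, 26.0, 21.0, 0.0 m³/s; ΣQ_DR = 166.0 m³/s.
V = ΣQ_DR · Δt = 166.0 × 7200 s = 1.195 × 10^6 m³.
Over A = 20 km², depth = V / A = 59.8 mm.

d ≈ 59.8 mm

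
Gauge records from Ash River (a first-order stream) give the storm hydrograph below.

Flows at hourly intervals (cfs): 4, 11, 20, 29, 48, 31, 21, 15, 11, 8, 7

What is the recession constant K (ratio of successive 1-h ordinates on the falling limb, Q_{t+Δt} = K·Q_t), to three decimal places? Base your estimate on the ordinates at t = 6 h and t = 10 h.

Using the recession-limb readings at t = 6 h and t = 10 h: Q falls from 21 to 7 cfs over 4 intervals.
K = (Q₂/Q₁)^(1/4) = (7/21)^(1/4) = 0.760.

K ≈ 0.760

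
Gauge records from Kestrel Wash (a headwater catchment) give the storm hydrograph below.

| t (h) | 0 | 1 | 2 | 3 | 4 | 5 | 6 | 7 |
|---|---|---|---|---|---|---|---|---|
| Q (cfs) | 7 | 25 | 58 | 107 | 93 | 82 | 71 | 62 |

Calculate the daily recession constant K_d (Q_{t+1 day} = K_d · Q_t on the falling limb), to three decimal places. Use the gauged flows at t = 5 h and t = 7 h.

K_d ≈ 0.035

Between t = 5 h and t = 7 h the flow falls from 82 to 62 cfs over 2×1 h = 2 h.
Per-interval ratio K = (62/82)^(1/2) = 0.8695; K_d = K^(24/1) = 0.035.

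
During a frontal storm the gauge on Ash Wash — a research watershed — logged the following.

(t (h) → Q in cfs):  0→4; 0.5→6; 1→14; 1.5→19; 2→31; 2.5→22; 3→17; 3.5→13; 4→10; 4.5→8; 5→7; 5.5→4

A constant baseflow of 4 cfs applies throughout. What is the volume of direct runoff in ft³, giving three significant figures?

Direct-runoff ordinates (Q − Q_b): 0.0, 2.0, 10.0, 15.0, 27.0, 18.0, 13.0, 9.0, 6.0, 4.0, 3.0, 0.0 cfs.
ΣQ_DR = 107.0 cfs.
With Δt = 0.5 h = 1800 s, V = ΣQ_DR · Δt = 107.0 × 1800 = 1.93 × 10^5 ft³.

V ≈ 1.93 × 10^5 ft³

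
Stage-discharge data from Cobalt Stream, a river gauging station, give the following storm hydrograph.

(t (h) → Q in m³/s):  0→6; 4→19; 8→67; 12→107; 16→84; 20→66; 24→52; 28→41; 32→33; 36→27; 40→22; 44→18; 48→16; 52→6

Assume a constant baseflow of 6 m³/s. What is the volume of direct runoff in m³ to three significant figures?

Direct-runoff ordinates (Q − Q_b): 0.0, 13.0, 61.0, 101.0, 78.0, 60.0, 46.0, 35.0, 27.0, 21.0, 16.0, 12.0, 10.0, 0.0 m³/s.
ΣQ_DR = 480.0 m³/s.
With Δt = 4 h = 14400 s, V = ΣQ_DR · Δt = 480.0 × 14400 = 6.91 × 10^6 m³.

V ≈ 6.91 × 10^6 m³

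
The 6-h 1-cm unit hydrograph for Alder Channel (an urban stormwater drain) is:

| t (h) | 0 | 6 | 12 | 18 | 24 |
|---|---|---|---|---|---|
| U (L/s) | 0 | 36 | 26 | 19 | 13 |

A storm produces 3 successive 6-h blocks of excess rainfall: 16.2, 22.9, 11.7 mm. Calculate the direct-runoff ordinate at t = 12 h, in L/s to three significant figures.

By discrete convolution, Q_j = Σ (P_i / 10 mm) · U_{j−i}.
At t = 12 h (j=2): Q = (16.2/10)·26 + (22.9/10)·36 + (11.7/10)·0 = 125 L/s.

Q ≈ 125 L/s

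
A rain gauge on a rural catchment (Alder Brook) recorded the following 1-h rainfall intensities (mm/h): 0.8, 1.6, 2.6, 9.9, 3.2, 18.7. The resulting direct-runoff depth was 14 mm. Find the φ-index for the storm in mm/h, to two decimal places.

φ ≈ 7.30 mm/h

Only the 2 blocks with intensity above φ contribute runoff: 9.9, 18.7 mm/h.
Σ(I−φ)·Δt = d  ⇒  (9.9+18.7 − 2φ)·1 = 14
φ = (28.60 − 14/1) / 2 = 7.30 mm/h.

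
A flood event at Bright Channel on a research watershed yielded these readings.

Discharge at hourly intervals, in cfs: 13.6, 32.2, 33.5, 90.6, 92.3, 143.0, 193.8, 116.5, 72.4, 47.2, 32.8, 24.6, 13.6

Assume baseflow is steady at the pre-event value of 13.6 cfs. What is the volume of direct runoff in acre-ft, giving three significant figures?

Direct-runoff ordinates (Q − Q_b): 0.0, 18.6, 19.9, 77.0, 78.7, 129.4, 180.2, 102.9, 58.8, 33.6, 19.2, 11.0, 0.0 cfs.
ΣQ_DR = 729.3 cfs.
With Δt = 1 h = 3600 s, V = ΣQ_DR · Δt = 729.3 × 3600 = 2.63 × 10^6 ft³ = 60.3 acre-ft.

V ≈ 60.3 acre-ft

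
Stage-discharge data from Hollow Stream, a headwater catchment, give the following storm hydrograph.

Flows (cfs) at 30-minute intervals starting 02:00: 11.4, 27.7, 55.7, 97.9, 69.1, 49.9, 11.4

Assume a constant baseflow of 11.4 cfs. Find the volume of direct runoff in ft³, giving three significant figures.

V ≈ 4.38 × 10^5 ft³

Direct-runoff ordinates (Q − Q_b): 0.0, 16.3, 44.3, 86.5, 57.7, 38.5, 0.0 cfs.
ΣQ_DR = 243.3 cfs.
With Δt = 0.5 h = 1800 s, V = ΣQ_DR · Δt = 243.3 × 1800 = 4.38 × 10^5 ft³.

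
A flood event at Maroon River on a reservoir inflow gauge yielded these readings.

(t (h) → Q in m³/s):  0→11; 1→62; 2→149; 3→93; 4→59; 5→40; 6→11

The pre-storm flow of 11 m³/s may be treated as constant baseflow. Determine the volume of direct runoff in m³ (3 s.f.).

Direct-runoff ordinates (Q − Q_b): 0.0, 51.0, 138.0, 82.0, 48.0, 29.0, 0.0 m³/s.
ΣQ_DR = 348.0 m³/s.
With Δt = 1 h = 3600 s, V = ΣQ_DR · Δt = 348.0 × 3600 = 1.25 × 10^6 m³.

V ≈ 1.25 × 10^6 m³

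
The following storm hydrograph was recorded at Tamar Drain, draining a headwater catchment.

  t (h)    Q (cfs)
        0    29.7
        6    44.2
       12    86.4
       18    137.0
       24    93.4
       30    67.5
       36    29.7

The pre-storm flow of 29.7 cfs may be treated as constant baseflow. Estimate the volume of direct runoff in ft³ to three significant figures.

Direct-runoff ordinates (Q − Q_b): 0.0, 14.5, 56.7, 107.3, 63.7, 37.8, 0.0 cfs.
ΣQ_DR = 280.0 cfs.
With Δt = 6 h = 21600 s, V = ΣQ_DR · Δt = 280.0 × 21600 = 6.05 × 10^6 ft³.

V ≈ 6.05 × 10^6 ft³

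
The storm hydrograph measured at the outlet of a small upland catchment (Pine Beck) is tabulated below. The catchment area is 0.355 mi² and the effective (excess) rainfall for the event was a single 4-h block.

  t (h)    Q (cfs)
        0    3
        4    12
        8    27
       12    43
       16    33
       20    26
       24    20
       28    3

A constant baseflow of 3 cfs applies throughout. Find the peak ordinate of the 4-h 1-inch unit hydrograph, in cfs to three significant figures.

U_p ≈ 16.0 cfs

Direct runoff: 0.0, 9.0, 24.0, 40.0, 30.0, 23.0, 17.0, 0.0 cfs; ΣQ_DR = 143.0 cfs, peak = 40.0 cfs.
Runoff depth d = ΣQ_DR·Δt / A = 143.0 × 14400 / (0.355 mi²) = 2.497 in.
The 1-inch UH is the DRH scaled by (1 in)/d, so U_p = 40.0 × 1/2.497 = 16.0 cfs.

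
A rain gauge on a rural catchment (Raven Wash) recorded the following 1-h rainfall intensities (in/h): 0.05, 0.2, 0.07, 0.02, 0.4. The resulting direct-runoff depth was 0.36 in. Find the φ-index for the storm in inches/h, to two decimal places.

Only the 2 blocks with intensity above φ contribute runoff: 0.2, 0.4 in/h.
Σ(I−φ)·Δt = d  ⇒  (0.2+0.4 − 2φ)·1 = 0.36
φ = (0.6000 − 0.36/1) / 2 = 0.12 in/h.

φ ≈ 0.12 in/h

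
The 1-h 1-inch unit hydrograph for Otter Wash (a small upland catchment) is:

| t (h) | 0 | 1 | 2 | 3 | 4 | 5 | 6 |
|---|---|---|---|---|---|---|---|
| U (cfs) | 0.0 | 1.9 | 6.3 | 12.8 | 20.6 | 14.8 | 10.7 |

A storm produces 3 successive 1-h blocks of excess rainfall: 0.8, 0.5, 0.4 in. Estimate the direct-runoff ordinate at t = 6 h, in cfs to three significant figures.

Q ≈ 24.2 cfs

By discrete convolution, Q_j = Σ (P_i / 1 in) · U_{j−i}.
At t = 6 h (j=6): Q = (0.8/1)·10.7 + (0.5/1)·14.8 + (0.4/1)·20.6 = 24.2 cfs.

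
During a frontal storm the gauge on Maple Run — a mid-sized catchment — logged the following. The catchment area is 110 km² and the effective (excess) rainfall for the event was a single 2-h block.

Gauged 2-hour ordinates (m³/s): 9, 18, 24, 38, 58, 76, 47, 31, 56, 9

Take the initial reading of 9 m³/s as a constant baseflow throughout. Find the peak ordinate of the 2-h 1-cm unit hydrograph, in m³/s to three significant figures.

Direct runoff: 0.0, 9.0, 15.0, 29.0, 49.0, 67.0, 38.0, 22.0, 47.0, 0.0 m³/s; ΣQ_DR = 276.0 m³/s, peak = 67.0 m³/s.
Runoff depth d = ΣQ_DR·Δt / A = 276.0 × 7200 / (110 km²) = 18.07 mm.
The 1-cm UH is the DRH scaled by (10 mm)/d, so U_p = 67.0 × 10/18.07 = 37.1 m³/s.

U_p ≈ 37.1 m³/s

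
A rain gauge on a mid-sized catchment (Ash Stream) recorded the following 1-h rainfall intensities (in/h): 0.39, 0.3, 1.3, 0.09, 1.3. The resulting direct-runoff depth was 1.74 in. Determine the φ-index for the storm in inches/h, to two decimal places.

Only the 2 blocks with intensity above φ contribute runoff: 1.3, 1.3 in/h.
Σ(I−φ)·Δt = d  ⇒  (1.3+1.3 − 2φ)·1 = 1.74
φ = (2.600 − 1.74/1) / 2 = 0.43 in/h.

φ ≈ 0.43 in/h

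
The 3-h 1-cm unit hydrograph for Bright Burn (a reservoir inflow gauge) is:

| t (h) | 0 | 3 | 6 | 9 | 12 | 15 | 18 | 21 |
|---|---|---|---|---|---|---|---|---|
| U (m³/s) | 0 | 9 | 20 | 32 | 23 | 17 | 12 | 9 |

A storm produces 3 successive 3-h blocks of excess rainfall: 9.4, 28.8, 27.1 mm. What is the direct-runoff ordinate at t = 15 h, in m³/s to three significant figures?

By discrete convolution, Q_j = Σ (P_i / 10 mm) · U_{j−i}.
At t = 15 h (j=5): Q = (9.4/10)·17 + (28.8/10)·23 + (27.1/10)·32 = 169 m³/s.

Q ≈ 169 m³/s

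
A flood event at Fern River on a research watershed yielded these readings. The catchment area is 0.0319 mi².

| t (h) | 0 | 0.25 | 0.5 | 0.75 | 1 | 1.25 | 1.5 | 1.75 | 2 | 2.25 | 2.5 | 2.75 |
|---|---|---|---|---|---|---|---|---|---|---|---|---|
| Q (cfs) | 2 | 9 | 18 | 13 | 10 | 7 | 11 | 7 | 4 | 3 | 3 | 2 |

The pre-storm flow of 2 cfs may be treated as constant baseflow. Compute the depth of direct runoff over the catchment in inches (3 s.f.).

d ≈ 0.789 in

Direct runoff: 0.0, 7.0, 16.0, 11.0, 8.0, 5.0, 9.0, 5.0, 2.0, 1.0, 1.0, 0.0 cfs; ΣQ_DR = 65.00 cfs.
V = ΣQ_DR · Δt = 65.00 × 900 s = 58500 ft³.
Over A = 0.0319 mi², depth = V / A = 0.789 in.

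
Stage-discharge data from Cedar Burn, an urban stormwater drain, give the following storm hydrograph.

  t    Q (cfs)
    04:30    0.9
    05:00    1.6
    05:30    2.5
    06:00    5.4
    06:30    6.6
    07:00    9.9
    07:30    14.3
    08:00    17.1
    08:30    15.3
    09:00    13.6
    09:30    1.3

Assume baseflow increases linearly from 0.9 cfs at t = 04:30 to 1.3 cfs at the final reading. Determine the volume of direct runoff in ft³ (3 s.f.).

Direct-runoff ordinates (Q − Q_b): 0.00, 0.66, 1.52, 4.38, 5.54, 8.80, 13.16, 15.92, 14.08, 12.34, 0.00 cfs.
ΣQ_DR = 76.40 cfs.
With Δt = 0.5 h = 1800 s, V = ΣQ_DR · Δt = 76.40 × 1800 = 1.38 × 10^5 ft³.

V ≈ 1.38 × 10^5 ft³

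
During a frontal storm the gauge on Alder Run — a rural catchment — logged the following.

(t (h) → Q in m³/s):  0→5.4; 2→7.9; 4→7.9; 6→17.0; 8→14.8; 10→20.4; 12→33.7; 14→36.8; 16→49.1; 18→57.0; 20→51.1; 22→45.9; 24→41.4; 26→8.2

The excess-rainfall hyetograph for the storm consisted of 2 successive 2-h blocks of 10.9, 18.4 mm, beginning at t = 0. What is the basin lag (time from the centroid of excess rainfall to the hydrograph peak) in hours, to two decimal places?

t_L ≈ 15.74 h

Centroid of excess rainfall: t_c = Σ P_i·t̄_i / ΣP_i = 2.2560 h (block centres at 1, 3 h).
Hydrograph peak occurs at t = 18 h, so basin lag t_L = 18 − 2.2560 = 15.74 h.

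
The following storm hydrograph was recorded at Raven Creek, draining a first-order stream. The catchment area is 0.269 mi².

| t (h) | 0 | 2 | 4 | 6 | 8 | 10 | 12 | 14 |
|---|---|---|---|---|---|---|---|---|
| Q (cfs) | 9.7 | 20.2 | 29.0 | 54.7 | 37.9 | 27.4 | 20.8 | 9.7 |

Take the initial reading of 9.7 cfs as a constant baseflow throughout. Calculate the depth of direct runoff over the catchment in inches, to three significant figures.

Direct runoff: 0.0, 10.5, 19.3, 45.0, 28.2, 17.7, 11.1, 0.0 cfs; ΣQ_DR = 131.8 cfs.
V = ΣQ_DR · Δt = 131.8 × 7200 s = 9.490 × 10^5 ft³.
Over A = 0.269 mi², depth = V / A = 1.52 in.

d ≈ 1.52 in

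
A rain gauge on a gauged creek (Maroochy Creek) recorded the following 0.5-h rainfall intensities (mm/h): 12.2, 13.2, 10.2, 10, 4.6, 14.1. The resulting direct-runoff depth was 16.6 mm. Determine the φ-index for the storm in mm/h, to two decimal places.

φ ≈ 5.30 mm/h

Only the 5 blocks with intensity above φ contribute runoff: 12.2, 13.2, 10.2, 10, 14.1 mm/h.
Σ(I−φ)·Δt = d  ⇒  (12.2+13.2+10.2+10+14.1 − 5φ)·0.5 = 16.6
φ = (59.70 − 16.6/0.5) / 5 = 5.30 mm/h.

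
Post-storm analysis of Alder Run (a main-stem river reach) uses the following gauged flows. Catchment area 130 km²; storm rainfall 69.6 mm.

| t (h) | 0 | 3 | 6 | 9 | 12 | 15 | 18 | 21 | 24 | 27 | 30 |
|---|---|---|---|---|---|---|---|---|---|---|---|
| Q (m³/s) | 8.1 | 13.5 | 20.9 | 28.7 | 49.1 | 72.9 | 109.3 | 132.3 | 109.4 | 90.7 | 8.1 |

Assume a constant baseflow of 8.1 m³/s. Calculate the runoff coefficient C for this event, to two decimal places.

C ≈ 0.66

ΣQ_DR = 553.9 m³/s; V = ΣQ_DR·Δt = 5.982 × 10^6 m³.
Runoff depth d = V / A = 46.02 mm.
C = d / P = 46.02 / 69.6 = 0.66.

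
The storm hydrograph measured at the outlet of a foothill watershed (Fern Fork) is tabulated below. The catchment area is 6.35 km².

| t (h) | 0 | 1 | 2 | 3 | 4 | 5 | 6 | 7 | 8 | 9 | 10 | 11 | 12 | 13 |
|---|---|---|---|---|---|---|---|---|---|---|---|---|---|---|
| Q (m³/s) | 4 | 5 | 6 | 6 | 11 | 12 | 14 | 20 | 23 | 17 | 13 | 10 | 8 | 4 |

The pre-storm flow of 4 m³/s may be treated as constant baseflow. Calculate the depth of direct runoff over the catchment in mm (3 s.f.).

Direct runoff: 0.0, 1.0, 2.0, 2.0, 7.0, 8.0, 10.0, 16.0, 19.0, 13.0, 9.0, 6.0, 4.0, 0.0 m³/s; ΣQ_DR = 97.00 m³/s.
V = ΣQ_DR · Δt = 97.00 × 3600 s = 3.492 × 10^5 m³.
Over A = 6.35 km², depth = V / A = 55.0 mm.

d ≈ 55.0 mm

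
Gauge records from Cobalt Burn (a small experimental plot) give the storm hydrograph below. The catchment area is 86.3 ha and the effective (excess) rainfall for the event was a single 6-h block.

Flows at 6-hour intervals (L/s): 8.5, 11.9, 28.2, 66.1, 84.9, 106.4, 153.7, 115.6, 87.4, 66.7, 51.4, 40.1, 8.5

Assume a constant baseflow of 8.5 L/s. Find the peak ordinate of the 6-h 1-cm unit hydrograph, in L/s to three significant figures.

U_p ≈ 80.7 L/s

Direct runoff: 0.0, 3.4, 19.7, 57.6, 76.4, 97.9, 145.2, 107.1, 78.9, 58.2, 42.9, 31.6, 0.0 L/s; ΣQ_DR = 718.9 L/s, peak = 145.2 L/s.
Runoff depth d = ΣQ_DR·Δt / A = 718.9 × 21600 / (86.3 ha) = 17.99 mm.
The 1-cm UH is the DRH scaled by (10 mm)/d, so U_p = 145.2 × 10/17.99 = 80.7 L/s.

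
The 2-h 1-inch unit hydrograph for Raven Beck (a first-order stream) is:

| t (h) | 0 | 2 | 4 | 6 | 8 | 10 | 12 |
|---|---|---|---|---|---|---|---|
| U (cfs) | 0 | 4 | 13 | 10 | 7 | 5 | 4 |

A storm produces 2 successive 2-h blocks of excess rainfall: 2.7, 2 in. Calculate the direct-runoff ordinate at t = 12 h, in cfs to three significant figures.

By discrete convolution, Q_j = Σ (P_i / 1 in) · U_{j−i}.
At t = 12 h (j=6): Q = (2.7/1)·4 + (2/1)·5 = 20.8 cfs.

Q ≈ 20.8 cfs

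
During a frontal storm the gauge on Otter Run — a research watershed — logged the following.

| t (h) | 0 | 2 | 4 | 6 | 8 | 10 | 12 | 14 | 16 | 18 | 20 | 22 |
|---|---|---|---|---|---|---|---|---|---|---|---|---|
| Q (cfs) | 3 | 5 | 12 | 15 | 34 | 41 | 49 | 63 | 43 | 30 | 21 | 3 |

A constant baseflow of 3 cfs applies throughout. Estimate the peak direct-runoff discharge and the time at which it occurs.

Q_p = 60.0 cfs at t = 14 h

Subtracting baseflow gives direct-runoff ordinates: 0.0, 2.0, 9.0, 12.0, 31.0, 38.0, 46.0, 60.0, 40.0, 27.0, 18.0, 0.0 cfs.
The maximum is 60.0 cfs, occurring at the reading for t = 14 h.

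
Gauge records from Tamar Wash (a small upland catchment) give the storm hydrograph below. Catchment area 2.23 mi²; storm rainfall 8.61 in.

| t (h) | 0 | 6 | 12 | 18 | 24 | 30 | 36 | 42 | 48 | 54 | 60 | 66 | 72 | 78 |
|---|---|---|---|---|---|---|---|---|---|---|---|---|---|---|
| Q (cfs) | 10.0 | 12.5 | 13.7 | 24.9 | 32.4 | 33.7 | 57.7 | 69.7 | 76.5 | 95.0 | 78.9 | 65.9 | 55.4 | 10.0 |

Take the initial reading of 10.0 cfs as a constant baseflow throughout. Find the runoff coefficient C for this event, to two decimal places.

C ≈ 0.24

ΣQ_DR = 496.3 cfs; V = ΣQ_DR·Δt = 1.072 × 10^7 ft³.
Runoff depth d = V / A = 2.069 in.
C = d / P = 2.069 / 8.61 = 0.24.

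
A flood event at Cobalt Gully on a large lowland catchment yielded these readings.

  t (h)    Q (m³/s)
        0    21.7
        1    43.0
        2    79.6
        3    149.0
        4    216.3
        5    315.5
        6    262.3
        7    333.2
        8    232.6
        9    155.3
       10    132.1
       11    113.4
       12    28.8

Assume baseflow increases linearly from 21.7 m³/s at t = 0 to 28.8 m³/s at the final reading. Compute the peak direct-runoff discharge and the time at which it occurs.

Subtracting baseflow gives direct-runoff ordinates: 0.00, 20.71, 56.72, 125.53, 192.23, 290.84, 237.05, 307.36, 206.17, 128.28, 104.48, 85.19, 0.00 m³/s.
The maximum is 307.36 m³/s, occurring at the reading for t = 7 h.

Q_p = 307.36 m³/s at t = 7 h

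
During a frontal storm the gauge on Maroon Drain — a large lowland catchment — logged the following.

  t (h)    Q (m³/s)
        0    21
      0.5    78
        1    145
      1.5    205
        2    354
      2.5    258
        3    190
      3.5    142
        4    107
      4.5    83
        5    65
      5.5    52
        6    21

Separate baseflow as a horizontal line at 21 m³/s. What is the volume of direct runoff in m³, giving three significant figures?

V ≈ 2.61 × 10^6 m³

Direct-runoff ordinates (Q − Q_b): 0.0, 57.0, 124.0, 184.0, 333.0, 237.0, 169.0, 121.0, 86.0, 62.0, 44.0, 31.0, 0.0 m³/s.
ΣQ_DR = 1448 m³/s.
With Δt = 0.5 h = 1800 s, V = ΣQ_DR · Δt = 1448 × 1800 = 2.61 × 10^6 m³.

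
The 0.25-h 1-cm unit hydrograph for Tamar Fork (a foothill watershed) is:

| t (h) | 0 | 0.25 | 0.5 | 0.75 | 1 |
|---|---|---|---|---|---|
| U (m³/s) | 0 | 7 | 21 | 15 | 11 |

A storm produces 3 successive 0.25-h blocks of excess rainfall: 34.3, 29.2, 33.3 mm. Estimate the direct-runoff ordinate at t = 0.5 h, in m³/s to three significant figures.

Q ≈ 92.5 m³/s

By discrete convolution, Q_j = Σ (P_i / 10 mm) · U_{j−i}.
At t = 0.5 h (j=2): Q = (34.3/10)·21 + (29.2/10)·7 + (33.3/10)·0 = 92.5 m³/s.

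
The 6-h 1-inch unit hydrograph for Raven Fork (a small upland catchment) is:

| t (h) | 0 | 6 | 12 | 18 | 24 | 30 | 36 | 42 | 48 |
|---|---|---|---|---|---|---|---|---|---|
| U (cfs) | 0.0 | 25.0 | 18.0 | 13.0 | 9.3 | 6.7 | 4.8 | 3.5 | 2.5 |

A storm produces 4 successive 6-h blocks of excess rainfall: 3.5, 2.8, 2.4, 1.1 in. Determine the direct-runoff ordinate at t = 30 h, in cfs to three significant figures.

Q ≈ 100 cfs

By discrete convolution, Q_j = Σ (P_i / 1 in) · U_{j−i}.
At t = 30 h (j=5): Q = (3.5/1)·6.7 + (2.8/1)·9.3 + (2.4/1)·13.0 + (1.1/1)·18.0 = 100 cfs.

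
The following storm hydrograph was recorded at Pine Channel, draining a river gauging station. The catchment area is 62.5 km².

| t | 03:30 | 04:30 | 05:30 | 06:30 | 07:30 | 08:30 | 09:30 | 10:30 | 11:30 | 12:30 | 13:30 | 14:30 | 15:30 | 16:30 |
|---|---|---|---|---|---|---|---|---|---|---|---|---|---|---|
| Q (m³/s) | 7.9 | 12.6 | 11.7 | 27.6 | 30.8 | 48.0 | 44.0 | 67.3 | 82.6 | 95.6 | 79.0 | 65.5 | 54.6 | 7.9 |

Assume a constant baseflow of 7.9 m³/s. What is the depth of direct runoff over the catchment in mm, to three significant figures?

Direct runoff: 0.0, 4.7, 3.8, 19.7, 22.9, 40.1, 36.1, 59.4, 74.7, 87.7, 71.1, 57.6, 46.7, 0.0 m³/s; ΣQ_DR = 524.5 m³/s.
V = ΣQ_DR · Δt = 524.5 × 3600 s = 1.888 × 10^6 m³.
Over A = 62.5 km², depth = V / A = 30.2 mm.

d ≈ 30.2 mm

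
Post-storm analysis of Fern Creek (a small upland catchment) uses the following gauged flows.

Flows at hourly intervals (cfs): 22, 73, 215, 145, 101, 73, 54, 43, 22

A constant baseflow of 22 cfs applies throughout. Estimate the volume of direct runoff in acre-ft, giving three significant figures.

Direct-runoff ordinates (Q − Q_b): 0.0, 51.0, 193.0, 123.0, 79.0, 51.0, 32.0, 21.0, 0.0 cfs.
ΣQ_DR = 550.0 cfs.
With Δt = 1 h = 3600 s, V = ΣQ_DR · Δt = 550.0 × 3600 = 1.98 × 10^6 ft³ = 45.5 acre-ft.

V ≈ 45.5 acre-ft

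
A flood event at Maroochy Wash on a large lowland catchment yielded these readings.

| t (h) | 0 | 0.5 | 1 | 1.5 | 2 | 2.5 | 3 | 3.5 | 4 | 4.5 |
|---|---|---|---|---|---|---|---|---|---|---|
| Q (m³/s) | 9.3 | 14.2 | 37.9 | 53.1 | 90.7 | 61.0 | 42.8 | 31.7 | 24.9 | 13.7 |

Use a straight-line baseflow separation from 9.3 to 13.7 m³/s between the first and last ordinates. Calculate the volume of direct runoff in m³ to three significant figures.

V ≈ 4.76 × 10^5 m³

Direct-runoff ordinates (Q − Q_b): 0.00, 4.41, 27.62, 42.33, 79.44, 49.26, 30.57, 18.98, 11.69, 0.00 m³/s.
ΣQ_DR = 264.3 m³/s.
With Δt = 0.5 h = 1800 s, V = ΣQ_DR · Δt = 264.3 × 1800 = 4.76 × 10^5 m³.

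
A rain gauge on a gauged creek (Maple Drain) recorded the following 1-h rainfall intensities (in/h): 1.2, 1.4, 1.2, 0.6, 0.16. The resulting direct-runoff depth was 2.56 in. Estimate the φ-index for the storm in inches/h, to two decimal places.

Only the 4 blocks with intensity above φ contribute runoff: 1.2, 1.4, 1.2, 0.6 in/h.
Σ(I−φ)·Δt = d  ⇒  (1.2+1.4+1.2+0.6 − 4φ)·1 = 2.56
φ = (4.400 − 2.56/1) / 4 = 0.46 in/h.

φ ≈ 0.46 in/h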